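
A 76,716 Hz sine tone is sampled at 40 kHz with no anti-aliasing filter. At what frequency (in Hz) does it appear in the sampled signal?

Nyquist = 40,000/2 = 20,000 Hz; 76,716 Hz exceeds it.
Alias = |76,716 − 2×40,000| = |76,716 − 80,000| = 3,284 Hz.

3,284 Hz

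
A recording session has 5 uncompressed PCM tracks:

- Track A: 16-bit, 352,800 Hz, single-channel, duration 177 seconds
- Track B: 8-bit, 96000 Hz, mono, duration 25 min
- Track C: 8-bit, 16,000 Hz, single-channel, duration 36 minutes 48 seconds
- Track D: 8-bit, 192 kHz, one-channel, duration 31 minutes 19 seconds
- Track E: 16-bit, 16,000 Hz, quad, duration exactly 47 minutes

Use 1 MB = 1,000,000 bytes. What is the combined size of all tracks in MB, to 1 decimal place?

Track A: 352,800 × 177 × 2 × 1 = 124,891,200 bytes.
Track B: 25 min = 1,500 s; 96,000 × 1,500 × 1 × 1 = 144,000,000 bytes.
Track C: 36 minutes 48 seconds = 2,208 s; 16,000 × 2,208 × 1 × 1 = 35,328,000 bytes.
Track D: 31 minutes 19 seconds = 1,879 s; 192,000 × 1,879 × 1 × 1 = 360,768,000 bytes.
Track E: exactly 47 minutes = 2,820 s; 16,000 × 2,820 × 2 × 4 = 360,960,000 bytes.
Total = 1,025,947,200 bytes = 1025.9 MB.

1025.9 MB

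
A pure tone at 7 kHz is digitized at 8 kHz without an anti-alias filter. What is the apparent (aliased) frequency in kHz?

Nyquist = 8,000/2 = 4,000 Hz; 7,000 Hz exceeds it.
Alias = |7,000 − 1×8,000| = |7,000 − 8,000| = 1,000 Hz = 1 kHz.

1 kHz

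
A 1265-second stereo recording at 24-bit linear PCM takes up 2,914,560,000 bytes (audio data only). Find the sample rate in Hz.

Bytes = sample_rate × seconds × bytes_per_sample × channels.
sample_rate = 2,914,560,000 / (1,265 × 3 × 2) = 2,914,560,000 / 7,590 = 384,000 Hz.

384,000 Hz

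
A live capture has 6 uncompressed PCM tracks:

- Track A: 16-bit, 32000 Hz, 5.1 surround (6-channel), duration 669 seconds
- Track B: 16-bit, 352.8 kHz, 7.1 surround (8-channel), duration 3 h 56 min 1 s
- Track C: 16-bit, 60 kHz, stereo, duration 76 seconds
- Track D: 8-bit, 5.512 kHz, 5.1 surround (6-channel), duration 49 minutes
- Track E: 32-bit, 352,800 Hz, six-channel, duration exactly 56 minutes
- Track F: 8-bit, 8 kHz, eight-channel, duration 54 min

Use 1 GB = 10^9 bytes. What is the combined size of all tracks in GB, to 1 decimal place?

Track A: 32,000 × 669 × 2 × 6 = 256,896,000 bytes.
Track B: 3 h 56 min 1 s = 14,161 s; 352,800 × 14,161 × 2 × 8 = 79,936,012,800 bytes.
Track C: 60,000 × 76 × 2 × 2 = 18,240,000 bytes.
Track D: 49 minutes = 2,940 s; 5,512 × 2,940 × 1 × 6 = 97,231,680 bytes.
Track E: exactly 56 minutes = 3,360 s; 352,800 × 3,360 × 4 × 6 = 28,449,792,000 bytes.
Track F: 54 min = 3,240 s; 8,000 × 3,240 × 1 × 8 = 207,360,000 bytes.
Total = 108,965,532,480 bytes = 109.0 GB.

109.0 GB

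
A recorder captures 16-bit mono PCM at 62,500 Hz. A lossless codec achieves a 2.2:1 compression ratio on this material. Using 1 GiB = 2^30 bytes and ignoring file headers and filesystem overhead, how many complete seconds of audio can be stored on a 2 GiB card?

Uncompressed byte rate = 62,500 × 2 × 1 = 125,000 bytes/s.
After 2.2:1 compression, effective rate ≈ 56818.18 bytes/s.
Capacity = 2 × 1,073,741,824 = 2,147,483,648 bytes.
2,147,483,648 / effective rate ≈ 37795.71 s → 37,795 seconds.

37,795 seconds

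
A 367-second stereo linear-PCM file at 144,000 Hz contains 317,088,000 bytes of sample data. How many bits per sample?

24 bits

Bytes per sample = 317,088,000 / (144,000 × 367 × 2) = 317,088,000 / 105,696,000 = 3.
Bit depth = 3 × 8 = 24 bits.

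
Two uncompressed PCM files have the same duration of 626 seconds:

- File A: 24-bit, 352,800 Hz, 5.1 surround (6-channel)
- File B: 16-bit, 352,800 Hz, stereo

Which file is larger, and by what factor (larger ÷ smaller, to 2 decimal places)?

File A, by a factor of 4.50

File A: 352,800 × 3 × 6 = 6,350,400 bytes/s.
File B: 352,800 × 2 × 2 = 1,411,200 bytes/s.
File A is larger; ratio = 3,975,350,400 / 883,411,200 = 4.50.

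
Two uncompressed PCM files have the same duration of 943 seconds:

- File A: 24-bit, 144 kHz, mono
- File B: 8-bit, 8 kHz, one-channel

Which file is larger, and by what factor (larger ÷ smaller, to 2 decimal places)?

File A, by a factor of 54.00

File A: 144,000 × 3 × 1 = 432,000 bytes/s.
File B: 8,000 × 1 × 1 = 8,000 bytes/s.
File A is larger; ratio = 407,376,000 / 7,544,000 = 54.00.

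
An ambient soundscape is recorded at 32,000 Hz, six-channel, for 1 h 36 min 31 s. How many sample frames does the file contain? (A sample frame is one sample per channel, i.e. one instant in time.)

1 h 36 min 31 s = 5,791 s.
32,000 samples/s × 5,791 s = 185,312,000 frames.

185,312,000 sample frames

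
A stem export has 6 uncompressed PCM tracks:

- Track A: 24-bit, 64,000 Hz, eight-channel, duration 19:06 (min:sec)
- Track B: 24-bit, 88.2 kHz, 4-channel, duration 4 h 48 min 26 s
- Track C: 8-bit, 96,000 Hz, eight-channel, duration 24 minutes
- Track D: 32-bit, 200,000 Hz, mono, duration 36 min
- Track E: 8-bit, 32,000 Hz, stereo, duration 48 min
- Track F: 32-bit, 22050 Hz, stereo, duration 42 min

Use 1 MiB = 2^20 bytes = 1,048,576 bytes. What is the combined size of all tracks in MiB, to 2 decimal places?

22449.20 MiB

Track A: 19:06 (min:sec) = 1,146 s; 64,000 × 1,146 × 3 × 8 = 1,760,256,000 bytes.
Track B: 4 h 48 min 26 s = 17,306 s; 88,200 × 17,306 × 3 × 4 = 18,316,670,400 bytes.
Track C: 24 minutes = 1,440 s; 96,000 × 1,440 × 1 × 8 = 1,105,920,000 bytes.
Track D: 36 min = 2,160 s; 200,000 × 2,160 × 4 × 1 = 1,728,000,000 bytes.
Track E: 48 min = 2,880 s; 32,000 × 2,880 × 1 × 2 = 184,320,000 bytes.
Track F: 42 min = 2,520 s; 22,050 × 2,520 × 4 × 2 = 444,528,000 bytes.
Total = 23,539,694,400 bytes = 22449.20 MiB.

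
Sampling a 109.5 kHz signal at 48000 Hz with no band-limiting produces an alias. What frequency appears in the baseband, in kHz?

13.5 kHz

Nyquist = 48,000/2 = 24,000 Hz; 109,500 Hz exceeds it.
Alias = |109,500 − 2×48,000| = |109,500 − 96,000| = 13,500 Hz = 13.5 kHz.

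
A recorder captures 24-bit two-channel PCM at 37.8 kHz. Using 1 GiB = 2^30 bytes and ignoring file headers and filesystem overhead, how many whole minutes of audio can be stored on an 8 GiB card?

631 minutes

Uncompressed byte rate = 37,800 × 3 × 2 = 226,800 bytes/s.
Capacity = 8 × 1,073,741,824 = 8,589,934,592 bytes.
8,589,934,592 / 226,800 ≈ 37874.49 s → 631 minutes.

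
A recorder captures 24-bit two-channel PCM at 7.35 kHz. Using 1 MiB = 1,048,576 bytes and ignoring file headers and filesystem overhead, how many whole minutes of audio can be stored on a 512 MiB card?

202 minutes

Uncompressed byte rate = 7,350 × 3 × 2 = 44,100 bytes/s.
Capacity = 512 × 1,048,576 = 536,870,912 bytes.
536,870,912 / 44,100 ≈ 12173.94 s → 202 minutes.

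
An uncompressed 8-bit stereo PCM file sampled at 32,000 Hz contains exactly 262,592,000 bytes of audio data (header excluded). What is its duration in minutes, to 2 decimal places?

68.38 minutes

Byte rate = 32,000 × 1 × 2 = 64,000 bytes/s.
Duration = 262,592,000 / 64,000 = 4,103 s.
4,103 s / 60 = 68.38 minutes.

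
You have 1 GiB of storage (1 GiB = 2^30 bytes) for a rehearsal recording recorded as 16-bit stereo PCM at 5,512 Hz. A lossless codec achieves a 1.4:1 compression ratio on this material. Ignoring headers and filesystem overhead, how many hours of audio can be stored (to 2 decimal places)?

Uncompressed byte rate = 5,512 × 2 × 2 = 22,048 bytes/s.
After 1.4:1 compression, effective rate ≈ 15748.57 bytes/s.
Capacity = 1 × 1,073,741,824 = 1,073,741,824 bytes.
1,073,741,824 / effective rate ≈ 68180.27 s → 18.94 hours.

18.94 hours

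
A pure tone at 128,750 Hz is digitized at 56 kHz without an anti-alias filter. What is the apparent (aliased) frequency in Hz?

16,750 Hz

Nyquist = 56,000/2 = 28,000 Hz; 128,750 Hz exceeds it.
Alias = |128,750 − 2×56,000| = |128,750 − 112,000| = 16,750 Hz.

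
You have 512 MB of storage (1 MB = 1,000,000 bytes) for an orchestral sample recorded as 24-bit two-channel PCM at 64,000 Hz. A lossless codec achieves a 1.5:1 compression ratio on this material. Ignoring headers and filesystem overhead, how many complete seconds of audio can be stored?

2,000 seconds

Uncompressed byte rate = 64,000 × 3 × 2 = 384,000 bytes/s.
After 1.5:1 compression, effective rate ≈ 256000 bytes/s.
Capacity = 512 × 1,000,000 = 512,000,000 bytes.
512,000,000 / effective rate ≈ 2000 s → 2,000 seconds.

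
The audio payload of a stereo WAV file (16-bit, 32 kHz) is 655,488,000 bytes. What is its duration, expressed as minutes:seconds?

85:21

Byte rate = 32,000 × 2 × 2 = 128,000 bytes/s.
Duration = 655,488,000 / 128,000 = 5,121 s.
5,121 s = 85:21.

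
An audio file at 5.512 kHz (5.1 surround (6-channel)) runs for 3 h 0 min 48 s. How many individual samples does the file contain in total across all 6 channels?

3 h 0 min 48 s = 10,848 s.
5,512 × 10,848 s × 6 ch = 358,765,056 samples.

358,765,056 samples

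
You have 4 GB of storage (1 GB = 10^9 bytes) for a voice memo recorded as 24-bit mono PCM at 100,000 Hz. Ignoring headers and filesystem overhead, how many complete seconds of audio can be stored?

Uncompressed byte rate = 100,000 × 3 × 1 = 300,000 bytes/s.
Capacity = 4 × 1,000,000,000 = 4,000,000,000 bytes.
4,000,000,000 / 300,000 ≈ 13333.33 s → 13,333 seconds.

13,333 seconds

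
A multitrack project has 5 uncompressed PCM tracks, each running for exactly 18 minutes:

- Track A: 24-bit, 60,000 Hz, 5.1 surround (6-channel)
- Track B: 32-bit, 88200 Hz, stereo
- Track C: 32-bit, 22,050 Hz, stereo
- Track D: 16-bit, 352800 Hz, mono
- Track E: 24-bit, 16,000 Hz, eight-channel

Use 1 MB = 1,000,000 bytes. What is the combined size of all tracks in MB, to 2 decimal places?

exactly 18 minutes = 1,080 s.
Track A: 60,000 × 1,080 × 3 × 6 = 1,166,400,000 bytes.
Track B: 88,200 × 1,080 × 4 × 2 = 762,048,000 bytes.
Track C: 22,050 × 1,080 × 4 × 2 = 190,512,000 bytes.
Track D: 352,800 × 1,080 × 2 × 1 = 762,048,000 bytes.
Track E: 16,000 × 1,080 × 3 × 8 = 414,720,000 bytes.
Total = 3,295,728,000 bytes = 3295.73 MB.

3295.73 MB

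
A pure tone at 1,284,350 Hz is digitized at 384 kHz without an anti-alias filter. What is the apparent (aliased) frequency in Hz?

132,350 Hz

Nyquist = 384,000/2 = 192,000 Hz; 1,284,350 Hz exceeds it.
Alias = |1,284,350 − 3×384,000| = |1,284,350 − 1,152,000| = 132,350 Hz.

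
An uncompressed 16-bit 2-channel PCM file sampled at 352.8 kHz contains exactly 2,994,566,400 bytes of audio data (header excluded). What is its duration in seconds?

2,122 seconds

Byte rate = 352,800 × 2 × 2 = 1,411,200 bytes/s.
Duration = 2,994,566,400 / 1,411,200 = 2,122 s.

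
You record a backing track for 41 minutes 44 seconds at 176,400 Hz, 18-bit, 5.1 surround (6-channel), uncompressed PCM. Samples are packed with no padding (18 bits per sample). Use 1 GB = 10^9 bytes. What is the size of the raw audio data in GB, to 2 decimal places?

Duration = 41 minutes 44 seconds = 2,504 s.
Bits = 176,400 × 2,504 × 18 × 6 = 47,704,204,800 bits = 5,963,025,600 bytes.
5,963,025,600 / 1,000,000,000 = 5.96 GB.

5.96 GB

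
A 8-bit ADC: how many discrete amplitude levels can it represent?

2^8 = 256.

256 levels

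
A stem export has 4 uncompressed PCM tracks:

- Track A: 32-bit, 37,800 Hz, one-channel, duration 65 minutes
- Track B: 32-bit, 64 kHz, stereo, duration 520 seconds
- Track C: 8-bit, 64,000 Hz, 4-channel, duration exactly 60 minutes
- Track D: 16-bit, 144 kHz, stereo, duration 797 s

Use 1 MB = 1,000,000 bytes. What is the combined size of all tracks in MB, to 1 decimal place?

2236.6 MB

Track A: 65 minutes = 3,900 s; 37,800 × 3,900 × 4 × 1 = 589,680,000 bytes.
Track B: 64,000 × 520 × 4 × 2 = 266,240,000 bytes.
Track C: exactly 60 minutes = 3,600 s; 64,000 × 3,600 × 1 × 4 = 921,600,000 bytes.
Track D: 144,000 × 797 × 2 × 2 = 459,072,000 bytes.
Total = 2,236,592,000 bytes = 2236.6 MB.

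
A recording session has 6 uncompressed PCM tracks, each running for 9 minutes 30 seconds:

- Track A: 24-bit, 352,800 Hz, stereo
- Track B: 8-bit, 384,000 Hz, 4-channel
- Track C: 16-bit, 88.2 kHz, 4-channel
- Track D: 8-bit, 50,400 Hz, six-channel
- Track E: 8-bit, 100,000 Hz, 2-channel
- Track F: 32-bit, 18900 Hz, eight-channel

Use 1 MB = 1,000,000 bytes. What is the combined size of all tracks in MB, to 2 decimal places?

3115.39 MB

9 minutes 30 seconds = 570 s.
Track A: 352,800 × 570 × 3 × 2 = 1,206,576,000 bytes.
Track B: 384,000 × 570 × 1 × 4 = 875,520,000 bytes.
Track C: 88,200 × 570 × 2 × 4 = 402,192,000 bytes.
Track D: 50,400 × 570 × 1 × 6 = 172,368,000 bytes.
Track E: 100,000 × 570 × 1 × 2 = 114,000,000 bytes.
Track F: 18,900 × 570 × 4 × 8 = 344,736,000 bytes.
Total = 3,115,392,000 bytes = 3115.39 MB.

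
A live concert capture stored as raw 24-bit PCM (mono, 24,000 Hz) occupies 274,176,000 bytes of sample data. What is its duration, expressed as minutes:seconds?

Byte rate = 24,000 × 3 × 1 = 72,000 bytes/s.
Duration = 274,176,000 / 72,000 = 3,808 s.
3,808 s = 63:28.

63:28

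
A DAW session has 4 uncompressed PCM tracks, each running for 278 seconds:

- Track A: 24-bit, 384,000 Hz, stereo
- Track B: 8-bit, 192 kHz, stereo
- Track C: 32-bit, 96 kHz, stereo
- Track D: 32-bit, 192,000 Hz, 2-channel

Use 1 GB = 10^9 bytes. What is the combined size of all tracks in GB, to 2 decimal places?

1.39 GB

Track A: 384,000 × 278 × 3 × 2 = 640,512,000 bytes.
Track B: 192,000 × 278 × 1 × 2 = 106,752,000 bytes.
Track C: 96,000 × 278 × 4 × 2 = 213,504,000 bytes.
Track D: 192,000 × 278 × 4 × 2 = 427,008,000 bytes.
Total = 1,387,776,000 bytes = 1.39 GB.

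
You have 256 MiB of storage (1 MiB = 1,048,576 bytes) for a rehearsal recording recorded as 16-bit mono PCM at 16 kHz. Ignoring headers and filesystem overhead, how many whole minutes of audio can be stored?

139 minutes

Uncompressed byte rate = 16,000 × 2 × 1 = 32,000 bytes/s.
Capacity = 256 × 1,048,576 = 268,435,456 bytes.
268,435,456 / 32,000 ≈ 8388.61 s → 139 minutes.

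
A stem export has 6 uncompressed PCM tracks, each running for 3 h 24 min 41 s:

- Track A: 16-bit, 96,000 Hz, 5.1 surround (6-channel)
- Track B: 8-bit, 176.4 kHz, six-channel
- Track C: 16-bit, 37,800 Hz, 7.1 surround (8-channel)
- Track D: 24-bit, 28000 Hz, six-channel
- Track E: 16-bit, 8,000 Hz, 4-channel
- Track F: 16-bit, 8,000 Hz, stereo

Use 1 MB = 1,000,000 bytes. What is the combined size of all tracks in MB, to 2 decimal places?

41942.07 MB

3 h 24 min 41 s = 12,281 s.
Track A: 96,000 × 12,281 × 2 × 6 = 14,147,712,000 bytes.
Track B: 176,400 × 12,281 × 1 × 6 = 12,998,210,400 bytes.
Track C: 37,800 × 12,281 × 2 × 8 = 7,427,548,800 bytes.
Track D: 28,000 × 12,281 × 3 × 6 = 6,189,624,000 bytes.
Track E: 8,000 × 12,281 × 2 × 4 = 785,984,000 bytes.
Track F: 8,000 × 12,281 × 2 × 2 = 392,992,000 bytes.
Total = 41,942,071,200 bytes = 41942.07 MB.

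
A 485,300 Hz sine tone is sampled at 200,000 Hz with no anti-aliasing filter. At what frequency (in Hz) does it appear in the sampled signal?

85,300 Hz

Nyquist = 200,000/2 = 100,000 Hz; 485,300 Hz exceeds it.
Alias = |485,300 − 2×200,000| = |485,300 − 400,000| = 85,300 Hz.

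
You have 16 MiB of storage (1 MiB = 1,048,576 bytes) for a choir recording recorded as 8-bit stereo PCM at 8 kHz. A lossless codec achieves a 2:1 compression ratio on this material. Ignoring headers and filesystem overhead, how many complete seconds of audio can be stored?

2,097 seconds

Uncompressed byte rate = 8,000 × 1 × 2 = 16,000 bytes/s.
After 2:1 compression, effective rate ≈ 8000 bytes/s.
Capacity = 16 × 1,048,576 = 16,777,216 bytes.
16,777,216 / effective rate ≈ 2097.15 s → 2,097 seconds.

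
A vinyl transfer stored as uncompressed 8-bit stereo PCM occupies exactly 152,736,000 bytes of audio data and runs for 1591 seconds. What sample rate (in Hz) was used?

Bytes = sample_rate × seconds × bytes_per_sample × channels.
sample_rate = 152,736,000 / (1,591 × 1 × 2) = 152,736,000 / 3,182 = 48,000 Hz.

48,000 Hz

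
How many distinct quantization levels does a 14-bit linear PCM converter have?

2^14 = 16,384.

16,384 levels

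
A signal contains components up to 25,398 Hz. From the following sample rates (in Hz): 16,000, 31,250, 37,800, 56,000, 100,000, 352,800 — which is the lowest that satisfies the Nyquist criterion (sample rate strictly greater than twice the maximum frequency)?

56,000 Hz

Need sample rate > 2 × 25,398 = 50,796 Hz.
Lowest listed rate above 50,796 Hz is 56,000 Hz.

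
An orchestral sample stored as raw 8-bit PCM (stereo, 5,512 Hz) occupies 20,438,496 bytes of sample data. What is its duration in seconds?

1,854 seconds

Byte rate = 5,512 × 1 × 2 = 11,024 bytes/s.
Duration = 20,438,496 / 11,024 = 1,854 s.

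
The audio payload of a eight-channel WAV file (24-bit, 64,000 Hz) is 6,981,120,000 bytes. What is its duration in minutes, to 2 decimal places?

Byte rate = 64,000 × 3 × 8 = 1,536,000 bytes/s.
Duration = 6,981,120,000 / 1,536,000 = 4,545 s.
4,545 s / 60 = 75.75 minutes.

75.75 minutes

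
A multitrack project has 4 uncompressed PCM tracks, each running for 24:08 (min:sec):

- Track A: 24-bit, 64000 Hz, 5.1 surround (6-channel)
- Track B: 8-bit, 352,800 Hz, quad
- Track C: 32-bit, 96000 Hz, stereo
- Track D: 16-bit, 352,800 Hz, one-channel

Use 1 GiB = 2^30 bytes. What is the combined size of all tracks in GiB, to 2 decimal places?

5.44 GiB

24:08 (min:sec) = 1,448 s.
Track A: 64,000 × 1,448 × 3 × 6 = 1,668,096,000 bytes.
Track B: 352,800 × 1,448 × 1 × 4 = 2,043,417,600 bytes.
Track C: 96,000 × 1,448 × 4 × 2 = 1,112,064,000 bytes.
Track D: 352,800 × 1,448 × 2 × 1 = 1,021,708,800 bytes.
Total = 5,845,286,400 bytes = 5.44 GiB.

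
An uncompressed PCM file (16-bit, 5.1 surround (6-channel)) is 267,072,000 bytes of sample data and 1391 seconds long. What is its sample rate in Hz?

16,000 Hz

Bytes = sample_rate × seconds × bytes_per_sample × channels.
sample_rate = 267,072,000 / (1,391 × 2 × 6) = 267,072,000 / 16,692 = 16,000 Hz.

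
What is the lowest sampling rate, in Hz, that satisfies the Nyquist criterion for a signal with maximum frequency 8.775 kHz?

17,550 Hz

Minimum sample rate = 2 × 8,775 Hz = 17,550 Hz.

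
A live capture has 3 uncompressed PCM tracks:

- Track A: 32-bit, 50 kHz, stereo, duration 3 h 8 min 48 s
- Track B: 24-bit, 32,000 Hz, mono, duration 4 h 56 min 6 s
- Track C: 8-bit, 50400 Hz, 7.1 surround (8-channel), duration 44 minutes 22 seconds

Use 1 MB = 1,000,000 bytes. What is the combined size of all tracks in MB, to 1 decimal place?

Track A: 3 h 8 min 48 s = 11,328 s; 50,000 × 11,328 × 4 × 2 = 4,531,200,000 bytes.
Track B: 4 h 56 min 6 s = 17,766 s; 32,000 × 17,766 × 3 × 1 = 1,705,536,000 bytes.
Track C: 44 minutes 22 seconds = 2,662 s; 50,400 × 2,662 × 1 × 8 = 1,073,318,400 bytes.
Total = 7,310,054,400 bytes = 7310.1 MB.

7310.1 MB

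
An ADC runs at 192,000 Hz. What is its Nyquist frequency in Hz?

Nyquist frequency = sample rate / 2 = 192,000 / 2 = 96,000 Hz.

96,000 Hz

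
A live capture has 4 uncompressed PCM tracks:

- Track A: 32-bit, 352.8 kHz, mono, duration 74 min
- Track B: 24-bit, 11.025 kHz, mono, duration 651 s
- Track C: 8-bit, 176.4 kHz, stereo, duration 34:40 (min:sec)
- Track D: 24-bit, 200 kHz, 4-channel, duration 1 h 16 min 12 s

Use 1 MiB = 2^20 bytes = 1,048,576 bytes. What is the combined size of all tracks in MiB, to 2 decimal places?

17160.30 MiB

Track A: 74 min = 4,440 s; 352,800 × 4,440 × 4 × 1 = 6,265,728,000 bytes.
Track B: 11,025 × 651 × 3 × 1 = 21,531,825 bytes.
Track C: 34:40 (min:sec) = 2,080 s; 176,400 × 2,080 × 1 × 2 = 733,824,000 bytes.
Track D: 1 h 16 min 12 s = 4,572 s; 200,000 × 4,572 × 3 × 4 = 10,972,800,000 bytes.
Total = 17,993,883,825 bytes = 17160.30 MiB.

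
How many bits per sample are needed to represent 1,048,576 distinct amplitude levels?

20 bits

log2(1,048,576) = 20.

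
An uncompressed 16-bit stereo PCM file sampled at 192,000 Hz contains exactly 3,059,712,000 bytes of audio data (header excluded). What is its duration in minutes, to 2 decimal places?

66.40 minutes

Byte rate = 192,000 × 2 × 2 = 768,000 bytes/s.
Duration = 3,059,712,000 / 768,000 = 3,984 s.
3,984 s / 60 = 66.40 minutes.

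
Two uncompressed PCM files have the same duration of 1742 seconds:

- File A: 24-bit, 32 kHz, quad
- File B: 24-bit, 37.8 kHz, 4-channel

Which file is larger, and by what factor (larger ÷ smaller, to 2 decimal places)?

File B, by a factor of 1.18

File A: 32,000 × 3 × 4 = 384,000 bytes/s.
File B: 37,800 × 3 × 4 = 453,600 bytes/s.
File B is larger; ratio = 790,171,200 / 668,928,000 = 1.18.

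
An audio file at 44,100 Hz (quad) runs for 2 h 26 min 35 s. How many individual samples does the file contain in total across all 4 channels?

2 h 26 min 35 s = 8,795 s.
44,100 × 8,795 s × 4 ch = 1,551,438,000 samples.

1,551,438,000 samples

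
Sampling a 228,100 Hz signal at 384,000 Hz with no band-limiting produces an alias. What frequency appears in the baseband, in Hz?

Nyquist = 384,000/2 = 192,000 Hz; 228,100 Hz exceeds it.
Alias = |228,100 − 1×384,000| = |228,100 − 384,000| = 155,900 Hz.

155,900 Hz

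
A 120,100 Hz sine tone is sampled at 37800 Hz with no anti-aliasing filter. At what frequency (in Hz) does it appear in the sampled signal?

Nyquist = 37,800/2 = 18,900 Hz; 120,100 Hz exceeds it.
Alias = |120,100 − 3×37,800| = |120,100 − 113,400| = 6,700 Hz.

6,700 Hz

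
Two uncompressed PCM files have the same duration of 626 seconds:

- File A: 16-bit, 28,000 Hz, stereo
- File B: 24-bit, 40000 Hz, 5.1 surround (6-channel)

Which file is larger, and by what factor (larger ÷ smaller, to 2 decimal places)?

File B, by a factor of 6.43

File A: 28,000 × 2 × 2 = 112,000 bytes/s.
File B: 40,000 × 3 × 6 = 720,000 bytes/s.
File B is larger; ratio = 450,720,000 / 70,112,000 = 6.43.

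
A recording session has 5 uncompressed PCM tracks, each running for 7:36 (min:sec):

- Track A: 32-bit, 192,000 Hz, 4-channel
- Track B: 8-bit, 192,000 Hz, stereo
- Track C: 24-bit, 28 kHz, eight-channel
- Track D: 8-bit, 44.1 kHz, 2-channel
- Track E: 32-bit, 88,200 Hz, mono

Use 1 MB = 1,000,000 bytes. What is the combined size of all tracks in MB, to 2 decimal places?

7:36 (min:sec) = 456 s.
Track A: 192,000 × 456 × 4 × 4 = 1,400,832,000 bytes.
Track B: 192,000 × 456 × 1 × 2 = 175,104,000 bytes.
Track C: 28,000 × 456 × 3 × 8 = 306,432,000 bytes.
Track D: 44,100 × 456 × 1 × 2 = 40,219,200 bytes.
Track E: 88,200 × 456 × 4 × 1 = 160,876,800 bytes.
Total = 2,083,464,000 bytes = 2083.46 MB.

2083.46 MB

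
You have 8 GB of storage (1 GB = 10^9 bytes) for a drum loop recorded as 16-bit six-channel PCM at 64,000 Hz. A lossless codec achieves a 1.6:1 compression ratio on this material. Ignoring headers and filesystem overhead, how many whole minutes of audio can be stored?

277 minutes

Uncompressed byte rate = 64,000 × 2 × 6 = 768,000 bytes/s.
After 1.6:1 compression, effective rate ≈ 480000 bytes/s.
Capacity = 8 × 1,000,000,000 = 8,000,000,000 bytes.
8,000,000,000 / effective rate ≈ 16666.67 s → 277 minutes.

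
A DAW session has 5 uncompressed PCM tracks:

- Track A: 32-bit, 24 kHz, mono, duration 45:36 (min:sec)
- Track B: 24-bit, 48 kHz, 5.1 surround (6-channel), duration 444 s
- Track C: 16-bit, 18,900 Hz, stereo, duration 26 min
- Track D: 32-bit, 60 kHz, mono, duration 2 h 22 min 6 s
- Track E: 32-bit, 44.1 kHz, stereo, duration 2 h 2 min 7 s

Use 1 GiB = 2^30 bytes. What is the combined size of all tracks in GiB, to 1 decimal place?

Track A: 45:36 (min:sec) = 2,736 s; 24,000 × 2,736 × 4 × 1 = 262,656,000 bytes.
Track B: 48,000 × 444 × 3 × 6 = 383,616,000 bytes.
Track C: 26 min = 1,560 s; 18,900 × 1,560 × 2 × 2 = 117,936,000 bytes.
Track D: 2 h 22 min 6 s = 8,526 s; 60,000 × 8,526 × 4 × 1 = 2,046,240,000 bytes.
Track E: 2 h 2 min 7 s = 7,327 s; 44,100 × 7,327 × 4 × 2 = 2,584,965,600 bytes.
Total = 5,395,413,600 bytes = 5.0 GiB.

5.0 GiB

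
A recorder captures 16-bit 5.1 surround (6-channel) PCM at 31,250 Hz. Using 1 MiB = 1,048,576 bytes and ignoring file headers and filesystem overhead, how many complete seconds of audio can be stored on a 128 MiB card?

Uncompressed byte rate = 31,250 × 2 × 6 = 375,000 bytes/s.
Capacity = 128 × 1,048,576 = 134,217,728 bytes.
134,217,728 / 375,000 ≈ 357.91 s → 357 seconds.

357 seconds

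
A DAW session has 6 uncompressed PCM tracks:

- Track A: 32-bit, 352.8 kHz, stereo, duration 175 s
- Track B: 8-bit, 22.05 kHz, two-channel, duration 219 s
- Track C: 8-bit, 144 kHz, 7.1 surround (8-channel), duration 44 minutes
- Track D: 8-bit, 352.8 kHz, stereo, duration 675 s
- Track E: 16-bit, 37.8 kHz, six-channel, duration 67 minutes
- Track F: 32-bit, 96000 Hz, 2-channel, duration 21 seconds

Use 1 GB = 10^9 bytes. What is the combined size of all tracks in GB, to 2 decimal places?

5.86 GB

Track A: 352,800 × 175 × 4 × 2 = 493,920,000 bytes.
Track B: 22,050 × 219 × 1 × 2 = 9,657,900 bytes.
Track C: 44 minutes = 2,640 s; 144,000 × 2,640 × 1 × 8 = 3,041,280,000 bytes.
Track D: 352,800 × 675 × 1 × 2 = 476,280,000 bytes.
Track E: 67 minutes = 4,020 s; 37,800 × 4,020 × 2 × 6 = 1,823,472,000 bytes.
Track F: 96,000 × 21 × 4 × 2 = 16,128,000 bytes.
Total = 5,860,737,900 bytes = 5.86 GB.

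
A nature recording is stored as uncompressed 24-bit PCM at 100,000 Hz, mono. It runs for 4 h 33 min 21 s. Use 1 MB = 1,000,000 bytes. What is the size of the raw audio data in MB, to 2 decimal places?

Duration = 4 h 33 min 21 s = 16,401 s.
Bytes = 100,000 samples/s × 16,401 s × 3 bytes/sample × 1 ch = 4,920,300,000 bytes.
4,920,300,000 / 1,000,000 = 4920.30 MB.

4920.30 MB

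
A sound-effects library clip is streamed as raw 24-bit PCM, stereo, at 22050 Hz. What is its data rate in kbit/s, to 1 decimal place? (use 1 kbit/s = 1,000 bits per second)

Bit rate = 22,050 × 24 × 2 = 1,058,400 bits/s.
= 1058.4 kbit/s.

1058.4 kbit/s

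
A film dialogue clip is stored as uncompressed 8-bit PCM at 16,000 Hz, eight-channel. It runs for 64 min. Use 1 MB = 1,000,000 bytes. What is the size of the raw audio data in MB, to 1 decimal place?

Duration = 64 min = 3,840 s.
Bytes = 16,000 samples/s × 3,840 s × 1 bytes/sample × 8 ch = 491,520,000 bytes.
491,520,000 / 1,000,000 = 491.5 MB.

491.5 MB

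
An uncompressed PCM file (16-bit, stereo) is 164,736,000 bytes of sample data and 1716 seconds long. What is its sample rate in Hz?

Bytes = sample_rate × seconds × bytes_per_sample × channels.
sample_rate = 164,736,000 / (1,716 × 2 × 2) = 164,736,000 / 6,864 = 24,000 Hz.

24,000 Hz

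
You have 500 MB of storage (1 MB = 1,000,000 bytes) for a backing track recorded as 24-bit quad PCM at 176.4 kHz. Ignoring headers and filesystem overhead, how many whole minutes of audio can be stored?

Uncompressed byte rate = 176,400 × 3 × 4 = 2,116,800 bytes/s.
Capacity = 500 × 1,000,000 = 500,000,000 bytes.
500,000,000 / 2,116,800 ≈ 236.21 s → 3 minutes.

3 minutes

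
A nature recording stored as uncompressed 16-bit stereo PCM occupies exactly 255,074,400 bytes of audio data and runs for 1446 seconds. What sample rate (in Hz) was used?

44,100 Hz

Bytes = sample_rate × seconds × bytes_per_sample × channels.
sample_rate = 255,074,400 / (1,446 × 2 × 2) = 255,074,400 / 5,784 = 44,100 Hz.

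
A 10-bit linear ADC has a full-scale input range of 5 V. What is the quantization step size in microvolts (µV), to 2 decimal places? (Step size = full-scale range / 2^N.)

5 V / 2^10 = 5 / 1,024 V = 4882.81 µV.

4882.81 µV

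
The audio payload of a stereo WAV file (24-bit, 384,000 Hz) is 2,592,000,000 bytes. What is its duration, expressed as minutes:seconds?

Byte rate = 384,000 × 3 × 2 = 2,304,000 bytes/s.
Duration = 2,592,000,000 / 2,304,000 = 1,125 s.
1,125 s = 18:45.

18:45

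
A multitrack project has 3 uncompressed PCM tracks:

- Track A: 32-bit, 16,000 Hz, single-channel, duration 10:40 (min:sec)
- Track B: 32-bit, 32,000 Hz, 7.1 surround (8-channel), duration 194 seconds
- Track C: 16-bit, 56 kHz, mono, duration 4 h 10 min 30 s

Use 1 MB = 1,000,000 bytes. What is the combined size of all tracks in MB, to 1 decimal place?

Track A: 10:40 (min:sec) = 640 s; 16,000 × 640 × 4 × 1 = 40,960,000 bytes.
Track B: 32,000 × 194 × 4 × 8 = 198,656,000 bytes.
Track C: 4 h 10 min 30 s = 15,030 s; 56,000 × 15,030 × 2 × 1 = 1,683,360,000 bytes.
Total = 1,922,976,000 bytes = 1923.0 MB.

1923.0 MB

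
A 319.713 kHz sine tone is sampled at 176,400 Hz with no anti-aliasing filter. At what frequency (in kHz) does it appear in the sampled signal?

33.087 kHz

Nyquist = 176,400/2 = 88,200 Hz; 319,713 Hz exceeds it.
Alias = |319,713 − 2×176,400| = |319,713 − 352,800| = 33,087 Hz = 33.087 kHz.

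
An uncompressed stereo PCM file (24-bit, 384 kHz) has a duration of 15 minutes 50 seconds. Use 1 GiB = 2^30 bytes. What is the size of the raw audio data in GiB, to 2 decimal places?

Duration = 15 minutes 50 seconds = 950 s.
Bytes = 384,000 samples/s × 950 s × 3 bytes/sample × 2 ch = 2,188,800,000 bytes.
2,188,800,000 / 1,073,741,824 = 2.04 GiB.

2.04 GiB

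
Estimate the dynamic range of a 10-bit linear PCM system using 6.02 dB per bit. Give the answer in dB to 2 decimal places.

60.20 dB

10 × 6.02 = 60.20 dB.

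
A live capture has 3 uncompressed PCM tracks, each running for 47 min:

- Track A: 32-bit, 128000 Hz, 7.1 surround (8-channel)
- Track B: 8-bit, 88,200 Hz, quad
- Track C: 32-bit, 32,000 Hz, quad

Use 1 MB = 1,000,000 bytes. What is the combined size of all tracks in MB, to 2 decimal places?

47 min = 2,820 s.
Track A: 128,000 × 2,820 × 4 × 8 = 11,550,720,000 bytes.
Track B: 88,200 × 2,820 × 1 × 4 = 994,896,000 bytes.
Track C: 32,000 × 2,820 × 4 × 4 = 1,443,840,000 bytes.
Total = 13,989,456,000 bytes = 13989.46 MB.

13989.46 MB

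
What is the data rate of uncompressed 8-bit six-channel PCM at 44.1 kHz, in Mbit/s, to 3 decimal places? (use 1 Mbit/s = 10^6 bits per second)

Bit rate = 44,100 × 8 × 6 = 2,116,800 bits/s.
= 2.117 Mbit/s.

2.117 Mbit/s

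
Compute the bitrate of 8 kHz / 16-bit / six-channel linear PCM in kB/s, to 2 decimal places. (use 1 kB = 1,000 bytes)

96.00 kB/s

Bit rate = 8,000 × 16 × 6 = 768,000 bits/s.
768,000 / 8 = 96,000 B/s = 96.00 kB/s.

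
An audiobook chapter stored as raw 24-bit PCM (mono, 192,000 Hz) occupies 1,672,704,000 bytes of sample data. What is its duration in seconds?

Byte rate = 192,000 × 3 × 1 = 576,000 bytes/s.
Duration = 1,672,704,000 / 576,000 = 2,904 s.

2,904 seconds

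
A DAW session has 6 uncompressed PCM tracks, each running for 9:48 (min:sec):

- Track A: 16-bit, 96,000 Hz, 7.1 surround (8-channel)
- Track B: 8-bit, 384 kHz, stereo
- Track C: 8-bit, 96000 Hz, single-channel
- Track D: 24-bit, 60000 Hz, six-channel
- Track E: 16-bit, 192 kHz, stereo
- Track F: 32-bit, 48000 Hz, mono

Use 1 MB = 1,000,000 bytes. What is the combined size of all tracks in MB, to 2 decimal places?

2610.72 MB

9:48 (min:sec) = 588 s.
Track A: 96,000 × 588 × 2 × 8 = 903,168,000 bytes.
Track B: 384,000 × 588 × 1 × 2 = 451,584,000 bytes.
Track C: 96,000 × 588 × 1 × 1 = 56,448,000 bytes.
Track D: 60,000 × 588 × 3 × 6 = 635,040,000 bytes.
Track E: 192,000 × 588 × 2 × 2 = 451,584,000 bytes.
Track F: 48,000 × 588 × 4 × 1 = 112,896,000 bytes.
Total = 2,610,720,000 bytes = 2610.72 MB.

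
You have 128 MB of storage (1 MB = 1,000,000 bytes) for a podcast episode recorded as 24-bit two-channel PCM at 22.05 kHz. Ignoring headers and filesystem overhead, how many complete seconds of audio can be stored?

Uncompressed byte rate = 22,050 × 3 × 2 = 132,300 bytes/s.
Capacity = 128 × 1,000,000 = 128,000,000 bytes.
128,000,000 / 132,300 ≈ 967.5 s → 967 seconds.

967 seconds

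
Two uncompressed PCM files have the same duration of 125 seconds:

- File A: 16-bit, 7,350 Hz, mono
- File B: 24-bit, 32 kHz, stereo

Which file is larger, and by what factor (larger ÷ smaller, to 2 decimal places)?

File B, by a factor of 13.06

File A: 7,350 × 2 × 1 = 14,700 bytes/s.
File B: 32,000 × 3 × 2 = 192,000 bytes/s.
File B is larger; ratio = 24,000,000 / 1,837,500 = 13.06.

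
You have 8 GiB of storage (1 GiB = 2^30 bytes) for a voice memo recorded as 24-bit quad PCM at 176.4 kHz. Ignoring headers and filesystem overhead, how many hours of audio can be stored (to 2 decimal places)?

1.13 hours

Uncompressed byte rate = 176,400 × 3 × 4 = 2,116,800 bytes/s.
Capacity = 8 × 1,073,741,824 = 8,589,934,592 bytes.
8,589,934,592 / 2,116,800 ≈ 4057.98 s → 1.13 hours.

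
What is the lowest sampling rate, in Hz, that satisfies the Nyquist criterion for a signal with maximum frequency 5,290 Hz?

Minimum sample rate = 2 × 5,290 Hz = 10,580 Hz.

10,580 Hz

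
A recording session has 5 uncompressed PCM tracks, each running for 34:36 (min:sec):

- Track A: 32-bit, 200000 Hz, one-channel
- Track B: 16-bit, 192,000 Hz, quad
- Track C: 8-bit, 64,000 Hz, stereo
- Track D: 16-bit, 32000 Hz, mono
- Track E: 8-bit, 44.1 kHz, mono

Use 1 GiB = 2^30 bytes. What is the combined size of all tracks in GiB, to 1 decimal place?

5.0 GiB

34:36 (min:sec) = 2,076 s.
Track A: 200,000 × 2,076 × 4 × 1 = 1,660,800,000 bytes.
Track B: 192,000 × 2,076 × 2 × 4 = 3,188,736,000 bytes.
Track C: 64,000 × 2,076 × 1 × 2 = 265,728,000 bytes.
Track D: 32,000 × 2,076 × 2 × 1 = 132,864,000 bytes.
Track E: 44,100 × 2,076 × 1 × 1 = 91,551,600 bytes.
Total = 5,339,679,600 bytes = 5.0 GiB.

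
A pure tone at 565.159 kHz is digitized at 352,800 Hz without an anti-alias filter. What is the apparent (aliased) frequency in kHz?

Nyquist = 352,800/2 = 176,400 Hz; 565,159 Hz exceeds it.
Alias = |565,159 − 2×352,800| = |565,159 − 705,600| = 140,441 Hz = 140.441 kHz.

140.441 kHz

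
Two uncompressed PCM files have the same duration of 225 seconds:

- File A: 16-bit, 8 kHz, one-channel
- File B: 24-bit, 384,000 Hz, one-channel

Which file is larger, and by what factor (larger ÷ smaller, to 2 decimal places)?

File A: 8,000 × 2 × 1 = 16,000 bytes/s.
File B: 384,000 × 3 × 1 = 1,152,000 bytes/s.
File B is larger; ratio = 259,200,000 / 3,600,000 = 72.00.

File B, by a factor of 72.00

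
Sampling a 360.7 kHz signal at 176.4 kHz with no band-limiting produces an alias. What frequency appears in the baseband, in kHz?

7.9 kHz

Nyquist = 176,400/2 = 88,200 Hz; 360,700 Hz exceeds it.
Alias = |360,700 − 2×176,400| = |360,700 − 352,800| = 7,900 Hz = 7.9 kHz.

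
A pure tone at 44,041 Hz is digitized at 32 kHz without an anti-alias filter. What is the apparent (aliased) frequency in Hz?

Nyquist = 32,000/2 = 16,000 Hz; 44,041 Hz exceeds it.
Alias = |44,041 − 1×32,000| = |44,041 − 32,000| = 12,041 Hz.

12,041 Hz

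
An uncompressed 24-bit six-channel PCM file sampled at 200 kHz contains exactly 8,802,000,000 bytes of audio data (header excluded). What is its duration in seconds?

2,445 seconds

Byte rate = 200,000 × 3 × 6 = 3,600,000 bytes/s.
Duration = 8,802,000,000 / 3,600,000 = 2,445 s.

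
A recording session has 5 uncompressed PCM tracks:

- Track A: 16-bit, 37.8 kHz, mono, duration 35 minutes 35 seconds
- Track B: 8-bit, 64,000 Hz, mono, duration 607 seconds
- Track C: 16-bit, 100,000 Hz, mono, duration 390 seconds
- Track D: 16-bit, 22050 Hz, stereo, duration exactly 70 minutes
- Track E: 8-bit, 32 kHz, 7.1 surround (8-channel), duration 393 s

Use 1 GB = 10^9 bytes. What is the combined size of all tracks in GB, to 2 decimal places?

0.75 GB

Track A: 35 minutes 35 seconds = 2,135 s; 37,800 × 2,135 × 2 × 1 = 161,406,000 bytes.
Track B: 64,000 × 607 × 1 × 1 = 38,848,000 bytes.
Track C: 100,000 × 390 × 2 × 1 = 78,000,000 bytes.
Track D: exactly 70 minutes = 4,200 s; 22,050 × 4,200 × 2 × 2 = 370,440,000 bytes.
Track E: 32,000 × 393 × 1 × 8 = 100,608,000 bytes.
Total = 749,302,000 bytes = 0.75 GB.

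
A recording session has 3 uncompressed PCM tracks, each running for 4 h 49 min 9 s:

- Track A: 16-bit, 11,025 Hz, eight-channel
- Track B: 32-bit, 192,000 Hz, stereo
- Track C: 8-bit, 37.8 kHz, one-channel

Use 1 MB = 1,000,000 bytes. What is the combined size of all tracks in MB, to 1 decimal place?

4 h 49 min 9 s = 17,349 s.
Track A: 11,025 × 17,349 × 2 × 8 = 3,060,363,600 bytes.
Track B: 192,000 × 17,349 × 4 × 2 = 26,648,064,000 bytes.
Track C: 37,800 × 17,349 × 1 × 1 = 655,792,200 bytes.
Total = 30,364,219,800 bytes = 30364.2 MB.

30364.2 MB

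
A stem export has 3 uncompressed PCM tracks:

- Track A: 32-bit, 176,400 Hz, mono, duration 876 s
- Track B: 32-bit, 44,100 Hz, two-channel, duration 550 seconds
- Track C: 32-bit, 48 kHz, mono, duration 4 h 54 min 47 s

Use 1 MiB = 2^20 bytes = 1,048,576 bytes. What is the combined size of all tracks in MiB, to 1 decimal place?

4013.1 MiB

Track A: 176,400 × 876 × 4 × 1 = 618,105,600 bytes.
Track B: 44,100 × 550 × 4 × 2 = 194,040,000 bytes.
Track C: 4 h 54 min 47 s = 17,687 s; 48,000 × 17,687 × 4 × 1 = 3,395,904,000 bytes.
Total = 4,208,049,600 bytes = 4013.1 MiB.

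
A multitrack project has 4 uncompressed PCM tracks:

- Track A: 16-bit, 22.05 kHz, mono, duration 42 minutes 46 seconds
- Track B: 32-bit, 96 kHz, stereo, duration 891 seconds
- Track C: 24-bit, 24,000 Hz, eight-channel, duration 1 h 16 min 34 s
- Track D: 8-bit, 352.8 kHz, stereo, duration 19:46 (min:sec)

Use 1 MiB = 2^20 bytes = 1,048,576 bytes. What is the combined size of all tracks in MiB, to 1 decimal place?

Track A: 42 minutes 46 seconds = 2,566 s; 22,050 × 2,566 × 2 × 1 = 113,160,600 bytes.
Track B: 96,000 × 891 × 4 × 2 = 684,288,000 bytes.
Track C: 1 h 16 min 34 s = 4,594 s; 24,000 × 4,594 × 3 × 8 = 2,646,144,000 bytes.
Track D: 19:46 (min:sec) = 1,186 s; 352,800 × 1,186 × 1 × 2 = 836,841,600 bytes.
Total = 4,280,434,200 bytes = 4082.1 MiB.

4082.1 MiB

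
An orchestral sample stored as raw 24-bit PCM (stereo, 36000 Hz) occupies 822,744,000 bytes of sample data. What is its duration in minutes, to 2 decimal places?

Byte rate = 36,000 × 3 × 2 = 216,000 bytes/s.
Duration = 822,744,000 / 216,000 = 3,809 s.
3,809 s / 60 = 63.48 minutes.

63.48 minutes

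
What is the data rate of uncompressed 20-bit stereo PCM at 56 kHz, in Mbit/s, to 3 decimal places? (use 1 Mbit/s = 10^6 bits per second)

Bit rate = 56,000 × 20 × 2 = 2,240,000 bits/s.
= 2.240 Mbit/s.

2.240 Mbit/s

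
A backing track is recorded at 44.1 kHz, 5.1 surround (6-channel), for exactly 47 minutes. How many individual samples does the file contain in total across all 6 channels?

exactly 47 minutes = 2,820 s.
44,100 × 2,820 s × 6 ch = 746,172,000 samples.

746,172,000 samples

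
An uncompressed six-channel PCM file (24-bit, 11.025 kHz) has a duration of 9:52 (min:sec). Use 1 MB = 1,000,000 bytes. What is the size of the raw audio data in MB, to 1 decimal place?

117.5 MB

Duration = 9:52 (min:sec) = 592 s.
Bytes = 11,025 samples/s × 592 s × 3 bytes/sample × 6 ch = 117,482,400 bytes.
117,482,400 / 1,000,000 = 117.5 MB.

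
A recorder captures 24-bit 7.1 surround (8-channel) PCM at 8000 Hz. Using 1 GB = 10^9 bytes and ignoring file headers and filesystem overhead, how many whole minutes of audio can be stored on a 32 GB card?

2,777 minutes

Uncompressed byte rate = 8,000 × 3 × 8 = 192,000 bytes/s.
Capacity = 32 × 1,000,000,000 = 32,000,000,000 bytes.
32,000,000,000 / 192,000 ≈ 166666.67 s → 2,777 minutes.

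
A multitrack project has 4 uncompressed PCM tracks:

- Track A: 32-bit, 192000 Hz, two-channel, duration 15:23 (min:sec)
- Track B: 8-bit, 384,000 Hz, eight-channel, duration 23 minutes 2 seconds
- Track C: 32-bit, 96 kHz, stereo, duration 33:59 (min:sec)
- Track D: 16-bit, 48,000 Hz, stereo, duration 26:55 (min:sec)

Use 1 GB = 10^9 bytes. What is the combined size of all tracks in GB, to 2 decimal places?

7.54 GB

Track A: 15:23 (min:sec) = 923 s; 192,000 × 923 × 4 × 2 = 1,417,728,000 bytes.
Track B: 23 minutes 2 seconds = 1,382 s; 384,000 × 1,382 × 1 × 8 = 4,245,504,000 bytes.
Track C: 33:59 (min:sec) = 2,039 s; 96,000 × 2,039 × 4 × 2 = 1,565,952,000 bytes.
Track D: 26:55 (min:sec) = 1,615 s; 48,000 × 1,615 × 2 × 2 = 310,080,000 bytes.
Total = 7,539,264,000 bytes = 7.54 GB.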